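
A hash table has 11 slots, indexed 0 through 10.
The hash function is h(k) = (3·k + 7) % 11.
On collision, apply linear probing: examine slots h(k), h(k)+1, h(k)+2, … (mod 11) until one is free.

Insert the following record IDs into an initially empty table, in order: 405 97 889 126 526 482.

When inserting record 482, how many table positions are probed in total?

405: h=1 => slot 1
97: h=1, probe 1,2 => slot 2
889: h=1, probe 1,2,3 => slot 3
126: h=0 => slot 0
526: h=1, probe 1,2,3,4 => slot 4
482: h=1, probe 1,2,3,4,5 => slot 5
Table: [126, 405, 97, 889, 526, 482, —, —, —, —, —]

5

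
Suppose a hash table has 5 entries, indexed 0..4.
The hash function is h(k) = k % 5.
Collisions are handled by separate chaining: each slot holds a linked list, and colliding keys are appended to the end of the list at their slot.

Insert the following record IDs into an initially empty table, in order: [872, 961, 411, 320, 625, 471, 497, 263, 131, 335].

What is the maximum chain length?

872 → bucket 2
961 → bucket 1
411 → bucket 1 (collision)
320 → bucket 0
625 → bucket 0 (collision)
471 → bucket 1 (collision)
497 → bucket 2 (collision)
263 → bucket 3
131 → bucket 1 (collision)
335 → bucket 0 (collision)
Final buckets:
0: 320 -> 625 -> 335
1: 961 -> 411 -> 471 -> 131
2: 872 -> 497
3: 263
4: ∅

4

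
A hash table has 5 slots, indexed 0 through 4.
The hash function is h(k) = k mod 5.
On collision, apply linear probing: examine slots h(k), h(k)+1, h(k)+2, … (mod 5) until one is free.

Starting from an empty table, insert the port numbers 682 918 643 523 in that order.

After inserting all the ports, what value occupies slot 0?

682 hashes to 2; slot 2 is free -> place at 2.
918 hashes to 3; slot 3 is free -> place at 3.
643 hashes to 3; 3 taken -> place at 4.
523 hashes to 3; 3,4 taken -> place at 0.
Table: [523, -, 682, 918, 643]

523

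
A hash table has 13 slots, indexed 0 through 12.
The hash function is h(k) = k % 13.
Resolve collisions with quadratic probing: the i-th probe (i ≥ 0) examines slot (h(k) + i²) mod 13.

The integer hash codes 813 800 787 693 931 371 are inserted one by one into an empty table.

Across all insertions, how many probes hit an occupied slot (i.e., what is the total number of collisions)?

Insert 813: h=7, slot 7 empty => index 7.
Insert 800: h=7, slot 7 occupied => index 8.
Insert 787: h=7, slots 7,8 occupied => index 11.
Insert 693: h=4, slot 4 empty => index 4.
Insert 931: h=8, slot 8 occupied => index 9.
Insert 371: h=7, slots 7,8,11 occupied => index 3.
Table: [—, —, —, 371, 693, —, —, 813, 800, 931, —, 787, —]

7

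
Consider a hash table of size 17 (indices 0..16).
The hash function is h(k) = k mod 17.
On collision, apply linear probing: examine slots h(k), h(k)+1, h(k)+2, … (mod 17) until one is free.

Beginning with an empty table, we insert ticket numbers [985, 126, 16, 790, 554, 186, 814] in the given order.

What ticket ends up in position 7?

Insert 985: h=16, slot 16 empty → index 16.
Insert 126: h=7, slot 7 empty → index 7.
Insert 16: h=16, slot 16 occupied → index 0.
Insert 790: h=8, slot 8 empty → index 8.
Insert 554: h=10, slot 10 empty → index 10.
Insert 186: h=16, slots 16,0 occupied → index 1.
Insert 814: h=15, slot 15 empty → index 15.
Table: [16, 186, -, -, -, -, -, 126, 790, -, 554, -, -, -, -, 814, 985]

126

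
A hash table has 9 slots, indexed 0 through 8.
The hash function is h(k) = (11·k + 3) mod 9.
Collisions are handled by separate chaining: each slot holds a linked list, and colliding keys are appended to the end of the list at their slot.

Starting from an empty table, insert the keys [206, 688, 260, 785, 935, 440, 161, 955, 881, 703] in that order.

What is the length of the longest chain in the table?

6

206 → bucket 1
688 → bucket 2
260 → bucket 1 (collision)
785 → bucket 7
935 → bucket 1 (collision)
440 → bucket 1 (collision)
161 → bucket 1 (collision)
955 → bucket 5
881 → bucket 1 (collision)
703 → bucket 5 (collision)
Final buckets:
0: —
1: 206 -> 260 -> 935 -> 440 -> 161 -> 881
2: 688
3: —
4: —
5: 955 -> 703
6: —
7: 785
8: —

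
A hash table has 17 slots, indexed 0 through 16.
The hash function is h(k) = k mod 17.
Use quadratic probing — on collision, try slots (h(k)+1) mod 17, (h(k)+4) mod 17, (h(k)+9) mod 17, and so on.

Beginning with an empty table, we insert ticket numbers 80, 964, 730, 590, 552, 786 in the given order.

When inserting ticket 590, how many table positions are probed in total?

4

Insert 80: h=12, slot 12 empty → index 12.
Insert 964: h=12, slot 12 occupied → index 13.
Insert 730: h=16, slot 16 empty → index 16.
Insert 590: h=12, slots 12,13,16 occupied → index 4.
Insert 552: h=8, slot 8 empty → index 8.
Insert 786: h=4, slot 4 occupied → index 5.
Table: [., ., ., ., 590, 786, ., ., 552, ., ., ., 80, 964, ., ., 730]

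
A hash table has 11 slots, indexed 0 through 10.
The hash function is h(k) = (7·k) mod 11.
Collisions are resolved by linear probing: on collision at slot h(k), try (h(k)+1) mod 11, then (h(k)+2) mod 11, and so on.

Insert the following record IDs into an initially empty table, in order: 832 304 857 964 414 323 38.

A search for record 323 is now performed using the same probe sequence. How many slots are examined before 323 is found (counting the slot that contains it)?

Insert 832: h=5, slot 5 empty -> index 5.
Insert 304: h=5, slot 5 occupied -> index 6.
Insert 857: h=4, slot 4 empty -> index 4.
Insert 964: h=5, slots 5,6 occupied -> index 7.
Insert 414: h=5, slots 5,6,7 occupied -> index 8.
Insert 323: h=6, slots 6,7,8 occupied -> index 9.
Insert 38: h=2, slot 2 empty -> index 2.
Table: [-, -, 38, -, 857, 832, 304, 964, 414, 323, -]
Lookup 323: h=6, probe 6,7,8,9 → found at 9.

4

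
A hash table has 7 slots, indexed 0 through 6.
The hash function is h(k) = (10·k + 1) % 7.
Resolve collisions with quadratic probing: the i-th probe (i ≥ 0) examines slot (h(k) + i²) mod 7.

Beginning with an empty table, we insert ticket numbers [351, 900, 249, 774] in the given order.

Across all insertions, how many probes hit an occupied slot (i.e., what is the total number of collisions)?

3

351 hashes to 4; slot 4 is free -> place at 4.
900 hashes to 6; slot 6 is free -> place at 6.
249 hashes to 6; 6 taken -> place at 0.
774 hashes to 6; 6,0 taken -> place at 3.
Table: [249, ∅, ∅, 774, 351, ∅, 900]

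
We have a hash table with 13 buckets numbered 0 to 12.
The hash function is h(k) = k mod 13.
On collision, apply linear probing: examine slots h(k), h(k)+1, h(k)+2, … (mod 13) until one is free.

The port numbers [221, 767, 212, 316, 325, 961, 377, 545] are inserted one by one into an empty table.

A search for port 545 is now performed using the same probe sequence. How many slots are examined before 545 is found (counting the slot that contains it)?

8

221 hashes to 0; slot 0 is free → place at 0.
767 hashes to 0; 0 taken → place at 1.
212 hashes to 4; slot 4 is free → place at 4.
316 hashes to 4; 4 taken → place at 5.
325 hashes to 0; 0,1 taken → place at 2.
961 hashes to 12; slot 12 is free → place at 12.
377 hashes to 0; 0,1,2 taken → place at 3.
545 hashes to 12; 12,0,1,2,3,4,5 taken → place at 6.
Table: [221, 767, 325, 377, 212, 316, 545, _, _, _, _, _, 961]
Lookup 545: h=12, probe 12,0,1,2,3,4,5,6 → found at 6.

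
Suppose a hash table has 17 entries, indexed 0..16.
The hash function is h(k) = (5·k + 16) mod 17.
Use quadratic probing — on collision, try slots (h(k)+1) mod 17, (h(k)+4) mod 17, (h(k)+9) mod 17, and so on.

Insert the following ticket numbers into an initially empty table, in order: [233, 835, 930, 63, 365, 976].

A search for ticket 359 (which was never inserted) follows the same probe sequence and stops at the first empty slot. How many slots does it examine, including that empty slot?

233: h=8 => slot 8
835: h=9 => slot 9
930: h=8, probe 8,9,12 => slot 12
63: h=8, probe 8,9,12,0 => slot 0
365: h=5 => slot 5
976: h=0, probe 0,1 => slot 1
Table: [63, 976, ∅, ∅, ∅, 365, ∅, ∅, 233, 835, ∅, ∅, 930, ∅, ∅, ∅, ∅]
Lookup 359: h=9, probe 9,10 → slot 10 empty, not found.

2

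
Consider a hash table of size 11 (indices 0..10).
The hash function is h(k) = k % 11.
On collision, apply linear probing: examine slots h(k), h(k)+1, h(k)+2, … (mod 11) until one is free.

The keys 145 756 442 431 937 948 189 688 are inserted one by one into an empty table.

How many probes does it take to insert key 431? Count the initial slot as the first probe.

3

145: h=2 -> slot 2
756: h=8 -> slot 8
442: h=2, probe 2,3 -> slot 3
431: h=2, probe 2,3,4 -> slot 4
937: h=2, probe 2,3,4,5 -> slot 5
948: h=2, probe 2,3,4,5,6 -> slot 6
189: h=2, probe 2,3,4,5,6,7 -> slot 7
688: h=6, probe 6,7,8,9 -> slot 9
Table: [., ., 145, 442, 431, 937, 948, 189, 756, 688, .]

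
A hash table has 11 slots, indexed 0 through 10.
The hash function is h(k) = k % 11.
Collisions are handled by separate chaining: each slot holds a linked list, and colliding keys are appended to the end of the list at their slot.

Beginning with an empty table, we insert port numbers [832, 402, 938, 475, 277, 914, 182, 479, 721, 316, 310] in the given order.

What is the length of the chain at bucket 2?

3

832 -> bucket 7
402 -> bucket 6
938 -> bucket 3
475 -> bucket 2
277 -> bucket 2 (collision)
914 -> bucket 1
182 -> bucket 6 (collision)
479 -> bucket 6 (collision)
721 -> bucket 6 (collision)
316 -> bucket 8
310 -> bucket 2 (collision)
Final buckets:
0: —
1: 914
2: 475 -> 277 -> 310
3: 938
4: —
5: —
6: 402 -> 182 -> 479 -> 721
7: 832
8: 316
9: —
10: —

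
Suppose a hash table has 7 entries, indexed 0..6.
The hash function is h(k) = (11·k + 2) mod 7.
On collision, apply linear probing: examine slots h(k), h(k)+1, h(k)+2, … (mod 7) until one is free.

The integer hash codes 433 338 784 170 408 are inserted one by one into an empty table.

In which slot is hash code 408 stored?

433 hashes to 5; slot 5 is free → place at 5.
338 hashes to 3; slot 3 is free → place at 3.
784 hashes to 2; slot 2 is free → place at 2.
170 hashes to 3; 3 taken → place at 4.
408 hashes to 3; 3,4,5 taken → place at 6.
Table: [∅, ∅, 784, 338, 170, 433, 408]

6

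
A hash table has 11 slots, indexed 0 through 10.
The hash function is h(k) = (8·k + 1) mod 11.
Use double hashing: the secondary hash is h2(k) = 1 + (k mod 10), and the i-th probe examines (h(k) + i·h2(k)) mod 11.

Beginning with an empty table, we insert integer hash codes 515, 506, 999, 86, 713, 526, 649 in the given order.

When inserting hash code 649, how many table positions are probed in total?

4

Insert 515: h=7, slot 7 empty => index 7.
Insert 506: h=1, slot 1 empty => index 1.
Insert 999: h=7, h2=10, slot 7 occupied => index 6.
Insert 86: h=7, h2=7, slot 7 occupied => index 3.
Insert 713: h=7, h2=4, slot 7 occupied => index 0.
Insert 526: h=7, h2=7, slots 7,3 occupied => index 10.
Insert 649: h=1, h2=10, slots 1,0,10 occupied => index 9.
Table: [713, 506, ∅, 86, ∅, ∅, 999, 515, ∅, 649, 526]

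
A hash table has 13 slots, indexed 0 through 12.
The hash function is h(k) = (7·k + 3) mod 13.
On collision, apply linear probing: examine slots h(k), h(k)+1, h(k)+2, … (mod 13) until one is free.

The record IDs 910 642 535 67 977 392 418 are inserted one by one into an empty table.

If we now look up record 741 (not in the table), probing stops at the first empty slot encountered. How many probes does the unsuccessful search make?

7

910 hashes to 3; slot 3 is free → place at 3.
642 hashes to 12; slot 12 is free → place at 12.
535 hashes to 4; slot 4 is free → place at 4.
67 hashes to 4; 4 taken → place at 5.
977 hashes to 4; 4,5 taken → place at 6.
392 hashes to 4; 4,5,6 taken → place at 7.
418 hashes to 4; 4,5,6,7 taken → place at 8.
Table: [_, _, _, 910, 535, 67, 977, 392, 418, _, _, _, 642]
Lookup 741: h=3, probe 3,4,5,6,7,8,9 → slot 9 empty, not found.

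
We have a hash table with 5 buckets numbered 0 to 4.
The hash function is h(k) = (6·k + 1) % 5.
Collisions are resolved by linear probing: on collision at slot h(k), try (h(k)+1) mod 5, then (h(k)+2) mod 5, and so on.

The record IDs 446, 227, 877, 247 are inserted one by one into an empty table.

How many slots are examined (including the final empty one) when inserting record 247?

446 hashes to 2; slot 2 is free => place at 2.
227 hashes to 3; slot 3 is free => place at 3.
877 hashes to 3; 3 taken => place at 4.
247 hashes to 3; 3,4 taken => place at 0.
Table: [247, _, 446, 227, 877]

3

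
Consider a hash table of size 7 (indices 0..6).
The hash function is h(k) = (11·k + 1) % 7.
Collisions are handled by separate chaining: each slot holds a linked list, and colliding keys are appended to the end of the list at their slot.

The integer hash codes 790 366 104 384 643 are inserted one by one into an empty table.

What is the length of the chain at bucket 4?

Insert 790: h=4, bucket 4 empty → new chain.
Insert 366: h=2, bucket 2 empty → new chain.
Insert 104: h=4, bucket 4 nonempty → append to chain.
Insert 384: h=4, bucket 4 nonempty → append to chain.
Insert 643: h=4, bucket 4 nonempty → append to chain.
Final buckets:
0: -
1: -
2: 366
3: -
4: 790 -> 104 -> 384 -> 643
5: -
6: -

4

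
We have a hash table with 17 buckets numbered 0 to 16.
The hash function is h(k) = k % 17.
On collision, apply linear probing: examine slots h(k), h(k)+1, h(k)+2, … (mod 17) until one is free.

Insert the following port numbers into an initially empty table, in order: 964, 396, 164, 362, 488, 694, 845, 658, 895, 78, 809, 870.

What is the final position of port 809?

1

Insert 964: h=12, slot 12 empty → index 12.
Insert 396: h=5, slot 5 empty → index 5.
Insert 164: h=11, slot 11 empty → index 11.
Insert 362: h=5, slot 5 occupied → index 6.
Insert 488: h=12, slot 12 occupied → index 13.
Insert 694: h=14, slot 14 empty → index 14.
Insert 845: h=12, slots 12,13,14 occupied → index 15.
Insert 658: h=12, slots 12,13,14,15 occupied → index 16.
Insert 895: h=11, slots 11,12,13,14,15,16 occupied → index 0.
Insert 78: h=10, slot 10 empty → index 10.
Insert 809: h=10, slots 10,11,12,13,14,15,16,0 occupied → index 1.
Insert 870: h=3, slot 3 empty → index 3.
Table: [895, 809, ., 870, ., 396, 362, ., ., ., 78, 164, 964, 488, 694, 845, 658]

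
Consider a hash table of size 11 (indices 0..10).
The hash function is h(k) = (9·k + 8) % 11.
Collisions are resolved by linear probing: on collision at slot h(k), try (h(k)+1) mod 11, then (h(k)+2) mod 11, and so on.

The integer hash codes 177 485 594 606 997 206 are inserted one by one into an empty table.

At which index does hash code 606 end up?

9

177 hashes to 6; slot 6 is free => place at 6.
485 hashes to 6; 6 taken => place at 7.
594 hashes to 8; slot 8 is free => place at 8.
606 hashes to 6; 6,7,8 taken => place at 9.
997 hashes to 5; slot 5 is free => place at 5.
206 hashes to 3; slot 3 is free => place at 3.
Table: [∅, ∅, ∅, 206, ∅, 997, 177, 485, 594, 606, ∅]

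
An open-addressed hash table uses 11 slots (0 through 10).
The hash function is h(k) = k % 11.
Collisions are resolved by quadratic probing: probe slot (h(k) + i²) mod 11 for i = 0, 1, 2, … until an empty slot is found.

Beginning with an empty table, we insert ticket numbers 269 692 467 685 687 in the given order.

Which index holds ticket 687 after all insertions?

9

269 hashes to 5; slot 5 is free => place at 5.
692 hashes to 10; slot 10 is free => place at 10.
467 hashes to 5; 5 taken => place at 6.
685 hashes to 3; slot 3 is free => place at 3.
687 hashes to 5; 5,6 taken => place at 9.
Table: [—, —, —, 685, —, 269, 467, —, —, 687, 692]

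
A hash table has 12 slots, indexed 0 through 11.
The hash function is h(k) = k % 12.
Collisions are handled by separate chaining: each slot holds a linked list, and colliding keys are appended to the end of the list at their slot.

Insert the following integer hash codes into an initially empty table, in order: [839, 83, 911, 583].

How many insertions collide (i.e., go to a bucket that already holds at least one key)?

2

Insert 839: h=11, bucket 11 empty -> new chain.
Insert 83: h=11, bucket 11 nonempty -> append to chain.
Insert 911: h=11, bucket 11 nonempty -> append to chain.
Insert 583: h=7, bucket 7 empty -> new chain.
Final buckets:
0: ∅
1: ∅
2: ∅
3: ∅
4: ∅
5: ∅
6: ∅
7: 583
8: ∅
9: ∅
10: ∅
11: 839 -> 83 -> 911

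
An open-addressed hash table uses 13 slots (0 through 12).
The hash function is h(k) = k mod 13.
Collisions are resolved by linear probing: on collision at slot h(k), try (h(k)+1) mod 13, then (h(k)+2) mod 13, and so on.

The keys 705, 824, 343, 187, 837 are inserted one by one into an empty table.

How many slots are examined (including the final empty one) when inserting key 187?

705 hashes to 3; slot 3 is free → place at 3.
824 hashes to 5; slot 5 is free → place at 5.
343 hashes to 5; 5 taken → place at 6.
187 hashes to 5; 5,6 taken → place at 7.
837 hashes to 5; 5,6,7 taken → place at 8.
Table: [-, -, -, 705, -, 824, 343, 187, 837, -, -, -, -]

3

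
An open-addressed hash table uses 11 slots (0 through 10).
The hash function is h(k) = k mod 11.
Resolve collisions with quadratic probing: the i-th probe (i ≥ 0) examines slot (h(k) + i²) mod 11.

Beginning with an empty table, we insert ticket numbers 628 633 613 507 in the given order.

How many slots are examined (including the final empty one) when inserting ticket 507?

2

628 hashes to 1; slot 1 is free -> place at 1.
633 hashes to 6; slot 6 is free -> place at 6.
613 hashes to 8; slot 8 is free -> place at 8.
507 hashes to 1; 1 taken -> place at 2.
Table: [∅, 628, 507, ∅, ∅, ∅, 633, ∅, 613, ∅, ∅]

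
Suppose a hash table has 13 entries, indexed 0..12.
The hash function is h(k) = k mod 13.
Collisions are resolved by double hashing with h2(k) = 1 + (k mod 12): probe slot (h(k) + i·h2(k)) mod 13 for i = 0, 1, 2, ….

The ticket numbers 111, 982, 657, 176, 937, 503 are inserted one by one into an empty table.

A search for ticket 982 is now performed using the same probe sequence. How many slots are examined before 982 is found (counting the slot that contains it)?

2

111: h=7 => slot 7
982: h=7, h2=11, probe 7,5 => slot 5
657: h=7, h2=10, probe 7,4 => slot 4
176: h=7, h2=9, probe 7,3 => slot 3
937: h=1 => slot 1
503: h=9 => slot 9
Table: [∅, 937, ∅, 176, 657, 982, ∅, 111, ∅, 503, ∅, ∅, ∅]
Lookup 982: h=7, h2=11, probe 7,5 → found at 5.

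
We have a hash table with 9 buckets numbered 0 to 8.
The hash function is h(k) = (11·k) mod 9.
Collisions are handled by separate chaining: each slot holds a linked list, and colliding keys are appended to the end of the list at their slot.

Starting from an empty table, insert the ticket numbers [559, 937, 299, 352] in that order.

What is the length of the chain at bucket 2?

3

Insert 559: h=2, bucket 2 empty -> new chain.
Insert 937: h=2, bucket 2 nonempty -> append to chain.
Insert 299: h=4, bucket 4 empty -> new chain.
Insert 352: h=2, bucket 2 nonempty -> append to chain.
Final buckets:
0: ∅
1: ∅
2: 559 -> 937 -> 352
3: ∅
4: 299
5: ∅
6: ∅
7: ∅
8: ∅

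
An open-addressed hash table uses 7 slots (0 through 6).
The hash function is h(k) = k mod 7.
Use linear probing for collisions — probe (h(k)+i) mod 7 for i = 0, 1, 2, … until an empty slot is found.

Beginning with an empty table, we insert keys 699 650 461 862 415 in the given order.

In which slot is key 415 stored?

3

Insert 699: h=6, slot 6 empty -> index 6.
Insert 650: h=6, slot 6 occupied -> index 0.
Insert 461: h=6, slots 6,0 occupied -> index 1.
Insert 862: h=1, slot 1 occupied -> index 2.
Insert 415: h=2, slot 2 occupied -> index 3.
Table: [650, 461, 862, 415, _, _, 699]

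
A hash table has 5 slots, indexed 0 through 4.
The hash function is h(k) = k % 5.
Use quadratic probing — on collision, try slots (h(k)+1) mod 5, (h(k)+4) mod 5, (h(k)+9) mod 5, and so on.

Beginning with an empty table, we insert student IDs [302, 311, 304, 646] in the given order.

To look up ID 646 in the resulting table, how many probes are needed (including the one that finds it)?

3

302 hashes to 2; slot 2 is free => place at 2.
311 hashes to 1; slot 1 is free => place at 1.
304 hashes to 4; slot 4 is free => place at 4.
646 hashes to 1; 1,2 taken => place at 0.
Table: [646, 311, 302, -, 304]
Lookup 646: h=1, probe 1,2,0 → found at 0.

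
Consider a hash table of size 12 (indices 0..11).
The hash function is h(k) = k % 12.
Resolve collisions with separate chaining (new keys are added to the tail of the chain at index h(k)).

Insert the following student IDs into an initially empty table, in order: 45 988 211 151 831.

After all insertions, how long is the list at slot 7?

Insert 45: h=9, bucket 9 empty -> new chain.
Insert 988: h=4, bucket 4 empty -> new chain.
Insert 211: h=7, bucket 7 empty -> new chain.
Insert 151: h=7, bucket 7 nonempty -> append to chain.
Insert 831: h=3, bucket 3 empty -> new chain.
Final buckets:
0: _
1: _
2: _
3: 831
4: 988
5: _
6: _
7: 211 -> 151
8: _
9: 45
10: _
11: _

2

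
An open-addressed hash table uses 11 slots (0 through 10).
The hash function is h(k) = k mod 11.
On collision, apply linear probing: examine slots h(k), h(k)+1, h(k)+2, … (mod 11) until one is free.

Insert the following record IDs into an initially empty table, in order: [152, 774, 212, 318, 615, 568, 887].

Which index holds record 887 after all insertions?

152: h=9 -> slot 9
774: h=4 -> slot 4
212: h=3 -> slot 3
318: h=10 -> slot 10
615: h=10, probe 10,0 -> slot 0
568: h=7 -> slot 7
887: h=7, probe 7,8 -> slot 8
Table: [615, ., ., 212, 774, ., ., 568, 887, 152, 318]

8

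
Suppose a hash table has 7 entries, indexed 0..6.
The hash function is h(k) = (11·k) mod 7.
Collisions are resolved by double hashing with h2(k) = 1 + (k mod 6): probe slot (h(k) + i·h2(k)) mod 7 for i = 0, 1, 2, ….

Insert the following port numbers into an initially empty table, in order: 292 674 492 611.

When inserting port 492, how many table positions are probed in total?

2

292: h=6 → slot 6
674: h=1 → slot 1
492: h=1, h2=1, probe 1,2 → slot 2
611: h=1, h2=6, probe 1,0 → slot 0
Table: [611, 674, 492, —, —, —, 292]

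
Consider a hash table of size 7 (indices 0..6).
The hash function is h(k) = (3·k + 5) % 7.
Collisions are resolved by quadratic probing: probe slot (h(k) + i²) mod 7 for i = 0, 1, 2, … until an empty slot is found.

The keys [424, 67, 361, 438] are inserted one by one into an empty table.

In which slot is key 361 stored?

0

Insert 424: h=3, slot 3 empty => index 3.
Insert 67: h=3, slot 3 occupied => index 4.
Insert 361: h=3, slots 3,4 occupied => index 0.
Insert 438: h=3, slots 3,4,0 occupied => index 5.
Table: [361, ∅, ∅, 424, 67, 438, ∅]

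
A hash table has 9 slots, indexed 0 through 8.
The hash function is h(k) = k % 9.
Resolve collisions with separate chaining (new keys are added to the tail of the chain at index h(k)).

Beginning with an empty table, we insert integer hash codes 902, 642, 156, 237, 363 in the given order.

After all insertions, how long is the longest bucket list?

4

Insert 902: h=2, bucket 2 empty → new chain.
Insert 642: h=3, bucket 3 empty → new chain.
Insert 156: h=3, bucket 3 nonempty → append to chain.
Insert 237: h=3, bucket 3 nonempty → append to chain.
Insert 363: h=3, bucket 3 nonempty → append to chain.
Final buckets:
0: ∅
1: ∅
2: 902
3: 642 -> 156 -> 237 -> 363
4: ∅
5: ∅
6: ∅
7: ∅
8: ∅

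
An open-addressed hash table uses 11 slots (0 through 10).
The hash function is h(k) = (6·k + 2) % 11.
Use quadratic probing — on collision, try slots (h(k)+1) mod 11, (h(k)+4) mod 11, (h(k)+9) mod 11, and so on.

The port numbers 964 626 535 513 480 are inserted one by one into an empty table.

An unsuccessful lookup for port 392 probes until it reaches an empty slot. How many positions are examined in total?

964: h=0 => slot 0
626: h=7 => slot 7
535: h=0, probe 0,1 => slot 1
513: h=0, probe 0,1,4 => slot 4
480: h=0, probe 0,1,4,9 => slot 9
Table: [964, 535, ., ., 513, ., ., 626, ., 480, .]
Lookup 392: h=0, probe 0,1,4,9,5 → slot 5 empty, not found.

5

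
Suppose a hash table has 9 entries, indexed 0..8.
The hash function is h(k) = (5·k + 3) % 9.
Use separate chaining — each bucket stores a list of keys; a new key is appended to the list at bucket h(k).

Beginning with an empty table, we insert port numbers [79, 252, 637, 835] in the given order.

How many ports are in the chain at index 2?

3

79 → bucket 2
252 → bucket 3
637 → bucket 2 (collision)
835 → bucket 2 (collision)
Final buckets:
0: ∅
1: ∅
2: 79 -> 637 -> 835
3: 252
4: ∅
5: ∅
6: ∅
7: ∅
8: ∅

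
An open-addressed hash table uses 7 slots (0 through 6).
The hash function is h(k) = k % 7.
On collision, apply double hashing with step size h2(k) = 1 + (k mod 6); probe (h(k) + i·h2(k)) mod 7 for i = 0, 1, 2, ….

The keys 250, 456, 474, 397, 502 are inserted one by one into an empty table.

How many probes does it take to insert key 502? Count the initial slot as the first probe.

2

250: h=5 -> slot 5
456: h=1 -> slot 1
474: h=5, h2=1, probe 5,6 -> slot 6
397: h=5, h2=2, probe 5,0 -> slot 0
502: h=5, h2=5, probe 5,3 -> slot 3
Table: [397, 456, ., 502, ., 250, 474]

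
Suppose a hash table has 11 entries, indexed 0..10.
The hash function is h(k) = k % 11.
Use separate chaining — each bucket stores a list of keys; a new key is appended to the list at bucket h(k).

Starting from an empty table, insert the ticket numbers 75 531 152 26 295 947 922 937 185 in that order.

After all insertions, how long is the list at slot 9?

75 -> bucket 9
531 -> bucket 3
152 -> bucket 9 (collision)
26 -> bucket 4
295 -> bucket 9 (collision)
947 -> bucket 1
922 -> bucket 9 (collision)
937 -> bucket 2
185 -> bucket 9 (collision)
Final buckets:
0: _
1: 947
2: 937
3: 531
4: 26
5: _
6: _
7: _
8: _
9: 75 -> 152 -> 295 -> 922 -> 185
10: _

5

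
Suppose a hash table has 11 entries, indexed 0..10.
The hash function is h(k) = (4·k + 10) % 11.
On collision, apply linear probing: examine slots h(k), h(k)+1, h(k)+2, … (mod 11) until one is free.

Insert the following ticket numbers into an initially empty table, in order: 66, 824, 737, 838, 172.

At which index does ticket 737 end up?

0

66: h=10 → slot 10
824: h=6 → slot 6
737: h=10, probe 10,0 → slot 0
838: h=7 → slot 7
172: h=5 → slot 5
Table: [737, ., ., ., ., 172, 824, 838, ., ., 66]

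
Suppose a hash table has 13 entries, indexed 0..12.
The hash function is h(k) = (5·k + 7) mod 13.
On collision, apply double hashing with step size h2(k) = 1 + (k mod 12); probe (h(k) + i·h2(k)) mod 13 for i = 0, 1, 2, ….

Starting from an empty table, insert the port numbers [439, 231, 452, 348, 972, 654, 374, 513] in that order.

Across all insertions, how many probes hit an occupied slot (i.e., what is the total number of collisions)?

11

439 hashes to 5; slot 5 is free => place at 5.
231 hashes to 5, h2=4; 5 taken => place at 9.
452 hashes to 5, h2=9; 5 taken => place at 1.
348 hashes to 5, h2=1; 5 taken => place at 6.
972 hashes to 5, h2=1; 5,6 taken => place at 7.
654 hashes to 1, h2=7; 1 taken => place at 8.
374 hashes to 5, h2=3; 5,8 taken => place at 11.
513 hashes to 11, h2=10; 11,8,5 taken => place at 2.
Table: [., 452, 513, ., ., 439, 348, 972, 654, 231, ., 374, .]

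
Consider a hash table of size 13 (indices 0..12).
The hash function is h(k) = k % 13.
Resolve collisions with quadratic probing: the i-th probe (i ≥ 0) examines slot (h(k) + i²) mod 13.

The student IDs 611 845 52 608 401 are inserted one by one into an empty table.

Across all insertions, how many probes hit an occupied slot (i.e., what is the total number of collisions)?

611: h=0 => slot 0
845: h=0, probe 0,1 => slot 1
52: h=0, probe 0,1,4 => slot 4
608: h=10 => slot 10
401: h=11 => slot 11
Table: [611, 845, —, —, 52, —, —, —, —, —, 608, 401, —]

3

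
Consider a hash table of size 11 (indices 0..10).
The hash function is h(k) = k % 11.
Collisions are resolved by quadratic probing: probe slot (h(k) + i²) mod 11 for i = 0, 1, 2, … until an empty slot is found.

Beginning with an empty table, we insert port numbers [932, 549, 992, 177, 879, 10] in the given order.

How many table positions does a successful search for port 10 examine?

3

Insert 932: h=8, slot 8 empty → index 8.
Insert 549: h=10, slot 10 empty → index 10.
Insert 992: h=2, slot 2 empty → index 2.
Insert 177: h=1, slot 1 empty → index 1.
Insert 879: h=10, slot 10 occupied → index 0.
Insert 10: h=10, slots 10,0 occupied → index 3.
Table: [879, 177, 992, 10, ∅, ∅, ∅, ∅, 932, ∅, 549]
Lookup 10: h=10, probe 10,0,3 → found at 3.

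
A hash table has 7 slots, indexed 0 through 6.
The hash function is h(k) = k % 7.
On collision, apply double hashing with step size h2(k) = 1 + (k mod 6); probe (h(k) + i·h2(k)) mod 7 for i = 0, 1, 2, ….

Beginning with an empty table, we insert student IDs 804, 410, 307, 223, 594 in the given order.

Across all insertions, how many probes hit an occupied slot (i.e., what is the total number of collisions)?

4

Insert 804: h=6, slot 6 empty -> index 6.
Insert 410: h=4, slot 4 empty -> index 4.
Insert 307: h=6, h2=2, slot 6 occupied -> index 1.
Insert 223: h=6, h2=2, slots 6,1 occupied -> index 3.
Insert 594: h=6, h2=1, slot 6 occupied -> index 0.
Table: [594, 307, —, 223, 410, —, 804]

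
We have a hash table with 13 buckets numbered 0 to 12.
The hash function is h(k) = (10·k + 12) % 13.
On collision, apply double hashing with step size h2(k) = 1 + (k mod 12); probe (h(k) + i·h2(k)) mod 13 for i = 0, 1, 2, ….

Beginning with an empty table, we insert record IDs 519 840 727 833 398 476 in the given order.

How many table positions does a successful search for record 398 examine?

2

519: h=2 → slot 2
840: h=1 → slot 1
727: h=2, h2=8, probe 2,10 → slot 10
833: h=9 → slot 9
398: h=1, h2=3, probe 1,4 → slot 4
476: h=1, h2=9, probe 1,10,6 → slot 6
Table: [_, 840, 519, _, 398, _, 476, _, _, 833, 727, _, _]
Lookup 398: h=1, h2=3, probe 1,4 → found at 4.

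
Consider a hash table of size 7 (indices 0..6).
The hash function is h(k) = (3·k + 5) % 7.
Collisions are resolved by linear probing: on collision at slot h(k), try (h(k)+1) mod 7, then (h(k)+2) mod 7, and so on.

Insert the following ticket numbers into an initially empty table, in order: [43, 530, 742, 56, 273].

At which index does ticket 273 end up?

2

Insert 43: h=1, slot 1 empty -> index 1.
Insert 530: h=6, slot 6 empty -> index 6.
Insert 742: h=5, slot 5 empty -> index 5.
Insert 56: h=5, slots 5,6 occupied -> index 0.
Insert 273: h=5, slots 5,6,0,1 occupied -> index 2.
Table: [56, 43, 273, ., ., 742, 530]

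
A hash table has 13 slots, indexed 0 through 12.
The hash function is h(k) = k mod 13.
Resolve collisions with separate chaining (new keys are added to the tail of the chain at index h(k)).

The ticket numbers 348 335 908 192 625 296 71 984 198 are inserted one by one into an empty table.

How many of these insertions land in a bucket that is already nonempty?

348 → bucket 10
335 → bucket 10 (collision)
908 → bucket 11
192 → bucket 10 (collision)
625 → bucket 1
296 → bucket 10 (collision)
71 → bucket 6
984 → bucket 9
198 → bucket 3
Final buckets:
0: —
1: 625
2: —
3: 198
4: —
5: —
6: 71
7: —
8: —
9: 984
10: 348 -> 335 -> 192 -> 296
11: 908
12: —

3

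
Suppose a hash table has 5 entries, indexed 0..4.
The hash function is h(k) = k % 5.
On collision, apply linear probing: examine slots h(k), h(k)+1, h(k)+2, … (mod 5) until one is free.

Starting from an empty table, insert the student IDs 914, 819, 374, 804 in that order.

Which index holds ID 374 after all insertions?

1

Insert 914: h=4, slot 4 empty → index 4.
Insert 819: h=4, slot 4 occupied → index 0.
Insert 374: h=4, slots 4,0 occupied → index 1.
Insert 804: h=4, slots 4,0,1 occupied → index 2.
Table: [819, 374, 804, ., 914]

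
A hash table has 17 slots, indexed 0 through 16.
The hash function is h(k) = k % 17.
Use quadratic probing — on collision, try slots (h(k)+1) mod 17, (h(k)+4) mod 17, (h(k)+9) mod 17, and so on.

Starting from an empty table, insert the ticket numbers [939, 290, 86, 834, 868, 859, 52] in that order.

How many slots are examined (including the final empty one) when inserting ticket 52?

Insert 939: h=4, slot 4 empty → index 4.
Insert 290: h=1, slot 1 empty → index 1.
Insert 86: h=1, slot 1 occupied → index 2.
Insert 834: h=1, slots 1,2 occupied → index 5.
Insert 868: h=1, slots 1,2,5 occupied → index 10.
Insert 859: h=9, slot 9 empty → index 9.
Insert 52: h=1, slots 1,2,5,10 occupied → index 0.
Table: [52, 290, 86, _, 939, 834, _, _, _, 859, 868, _, _, _, _, _, _]

5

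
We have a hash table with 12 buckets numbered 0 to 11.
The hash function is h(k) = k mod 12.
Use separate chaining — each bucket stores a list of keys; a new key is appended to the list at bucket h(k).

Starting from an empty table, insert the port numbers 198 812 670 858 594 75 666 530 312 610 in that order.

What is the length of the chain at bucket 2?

Insert 198: h=6, bucket 6 empty → new chain.
Insert 812: h=8, bucket 8 empty → new chain.
Insert 670: h=10, bucket 10 empty → new chain.
Insert 858: h=6, bucket 6 nonempty → append to chain.
Insert 594: h=6, bucket 6 nonempty → append to chain.
Insert 75: h=3, bucket 3 empty → new chain.
Insert 666: h=6, bucket 6 nonempty → append to chain.
Insert 530: h=2, bucket 2 empty → new chain.
Insert 312: h=0, bucket 0 empty → new chain.
Insert 610: h=10, bucket 10 nonempty → append to chain.
Final buckets:
0: 312
1: —
2: 530
3: 75
4: —
5: —
6: 198 -> 858 -> 594 -> 666
7: —
8: 812
9: —
10: 670 -> 610
11: —

1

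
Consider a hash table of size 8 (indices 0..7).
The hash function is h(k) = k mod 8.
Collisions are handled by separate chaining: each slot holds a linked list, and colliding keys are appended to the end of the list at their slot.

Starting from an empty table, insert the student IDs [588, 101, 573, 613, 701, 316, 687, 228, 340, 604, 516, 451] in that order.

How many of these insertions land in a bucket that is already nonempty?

Insert 588: h=4, bucket 4 empty → new chain.
Insert 101: h=5, bucket 5 empty → new chain.
Insert 573: h=5, bucket 5 nonempty → append to chain.
Insert 613: h=5, bucket 5 nonempty → append to chain.
Insert 701: h=5, bucket 5 nonempty → append to chain.
Insert 316: h=4, bucket 4 nonempty → append to chain.
Insert 687: h=7, bucket 7 empty → new chain.
Insert 228: h=4, bucket 4 nonempty → append to chain.
Insert 340: h=4, bucket 4 nonempty → append to chain.
Insert 604: h=4, bucket 4 nonempty → append to chain.
Insert 516: h=4, bucket 4 nonempty → append to chain.
Insert 451: h=3, bucket 3 empty → new chain.
Final buckets:
0: .
1: .
2: .
3: 451
4: 588 -> 316 -> 228 -> 340 -> 604 -> 516
5: 101 -> 573 -> 613 -> 701
6: .
7: 687

8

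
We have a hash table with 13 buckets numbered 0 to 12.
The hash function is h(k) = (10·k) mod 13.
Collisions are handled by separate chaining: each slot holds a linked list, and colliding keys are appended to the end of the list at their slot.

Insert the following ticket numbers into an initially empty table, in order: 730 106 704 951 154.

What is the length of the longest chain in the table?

4

Insert 730: h=7, bucket 7 empty -> new chain.
Insert 106: h=7, bucket 7 nonempty -> append to chain.
Insert 704: h=7, bucket 7 nonempty -> append to chain.
Insert 951: h=7, bucket 7 nonempty -> append to chain.
Insert 154: h=6, bucket 6 empty -> new chain.
Final buckets:
0: _
1: _
2: _
3: _
4: _
5: _
6: 154
7: 730 -> 106 -> 704 -> 951
8: _
9: _
10: _
11: _
12: _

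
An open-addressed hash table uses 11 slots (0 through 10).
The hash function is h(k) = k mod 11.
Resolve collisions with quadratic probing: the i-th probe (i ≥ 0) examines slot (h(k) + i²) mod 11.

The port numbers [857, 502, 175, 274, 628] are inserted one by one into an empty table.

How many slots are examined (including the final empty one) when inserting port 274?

Insert 857: h=10, slot 10 empty => index 10.
Insert 502: h=7, slot 7 empty => index 7.
Insert 175: h=10, slot 10 occupied => index 0.
Insert 274: h=10, slots 10,0 occupied => index 3.
Insert 628: h=1, slot 1 empty => index 1.
Table: [175, 628, _, 274, _, _, _, 502, _, _, 857]

3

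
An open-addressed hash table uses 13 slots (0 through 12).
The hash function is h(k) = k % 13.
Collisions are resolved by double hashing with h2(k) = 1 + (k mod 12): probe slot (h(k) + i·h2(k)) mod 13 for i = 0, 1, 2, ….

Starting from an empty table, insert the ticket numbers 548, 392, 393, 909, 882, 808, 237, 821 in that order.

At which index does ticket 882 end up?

5

548 hashes to 2; slot 2 is free → place at 2.
392 hashes to 2, h2=9; 2 taken → place at 11.
393 hashes to 3; slot 3 is free → place at 3.
909 hashes to 12; slot 12 is free → place at 12.
882 hashes to 11, h2=7; 11 taken → place at 5.
808 hashes to 2, h2=5; 2 taken → place at 7.
237 hashes to 3, h2=10; 3 taken → place at 0.
821 hashes to 2, h2=6; 2 taken → place at 8.
Table: [237, —, 548, 393, —, 882, —, 808, 821, —, —, 392, 909]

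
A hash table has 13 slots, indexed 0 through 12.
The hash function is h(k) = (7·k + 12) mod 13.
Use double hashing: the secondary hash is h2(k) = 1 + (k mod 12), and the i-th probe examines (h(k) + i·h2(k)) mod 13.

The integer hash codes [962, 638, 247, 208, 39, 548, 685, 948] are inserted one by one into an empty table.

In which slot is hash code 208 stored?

962: h=12 => slot 12
638: h=6 => slot 6
247: h=12, h2=8, probe 12,7 => slot 7
208: h=12, h2=5, probe 12,4 => slot 4
39: h=12, h2=4, probe 12,3 => slot 3
548: h=0 => slot 0
685: h=10 => slot 10
948: h=5 => slot 5
Table: [548, _, _, 39, 208, 948, 638, 247, _, _, 685, _, 962]

4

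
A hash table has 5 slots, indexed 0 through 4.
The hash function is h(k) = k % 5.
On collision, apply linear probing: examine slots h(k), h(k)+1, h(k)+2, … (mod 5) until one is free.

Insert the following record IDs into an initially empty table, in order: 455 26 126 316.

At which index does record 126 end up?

2

Insert 455: h=0, slot 0 empty -> index 0.
Insert 26: h=1, slot 1 empty -> index 1.
Insert 126: h=1, slot 1 occupied -> index 2.
Insert 316: h=1, slots 1,2 occupied -> index 3.
Table: [455, 26, 126, 316, —]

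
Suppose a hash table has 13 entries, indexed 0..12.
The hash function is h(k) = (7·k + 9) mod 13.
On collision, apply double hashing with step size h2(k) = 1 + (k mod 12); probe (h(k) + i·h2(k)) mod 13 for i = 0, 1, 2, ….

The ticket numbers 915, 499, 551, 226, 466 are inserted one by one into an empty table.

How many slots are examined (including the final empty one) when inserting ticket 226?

2

Insert 915: h=5, slot 5 empty => index 5.
Insert 499: h=5, h2=8, slot 5 occupied => index 0.
Insert 551: h=5, h2=12, slot 5 occupied => index 4.
Insert 226: h=5, h2=11, slot 5 occupied => index 3.
Insert 466: h=8, slot 8 empty => index 8.
Table: [499, -, -, 226, 551, 915, -, -, 466, -, -, -, -]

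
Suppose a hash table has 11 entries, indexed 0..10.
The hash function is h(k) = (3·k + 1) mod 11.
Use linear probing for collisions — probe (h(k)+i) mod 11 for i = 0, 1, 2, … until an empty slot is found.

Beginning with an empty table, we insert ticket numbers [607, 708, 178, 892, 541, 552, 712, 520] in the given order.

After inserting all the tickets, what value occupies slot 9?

607 hashes to 7; slot 7 is free → place at 7.
708 hashes to 2; slot 2 is free → place at 2.
178 hashes to 7; 7 taken → place at 8.
892 hashes to 4; slot 4 is free → place at 4.
541 hashes to 7; 7,8 taken → place at 9.
552 hashes to 7; 7,8,9 taken → place at 10.
712 hashes to 3; slot 3 is free → place at 3.
520 hashes to 10; 10 taken → place at 0.
Table: [520, ∅, 708, 712, 892, ∅, ∅, 607, 178, 541, 552]

541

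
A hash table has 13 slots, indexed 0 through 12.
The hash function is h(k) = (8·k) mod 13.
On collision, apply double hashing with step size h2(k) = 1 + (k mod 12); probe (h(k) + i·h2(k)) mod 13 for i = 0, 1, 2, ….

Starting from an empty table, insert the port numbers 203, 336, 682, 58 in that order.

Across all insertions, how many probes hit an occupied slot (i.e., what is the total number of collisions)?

1

203 hashes to 12; slot 12 is free -> place at 12.
336 hashes to 10; slot 10 is free -> place at 10.
682 hashes to 9; slot 9 is free -> place at 9.
58 hashes to 9, h2=11; 9 taken -> place at 7.
Table: [-, -, -, -, -, -, -, 58, -, 682, 336, -, 203]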